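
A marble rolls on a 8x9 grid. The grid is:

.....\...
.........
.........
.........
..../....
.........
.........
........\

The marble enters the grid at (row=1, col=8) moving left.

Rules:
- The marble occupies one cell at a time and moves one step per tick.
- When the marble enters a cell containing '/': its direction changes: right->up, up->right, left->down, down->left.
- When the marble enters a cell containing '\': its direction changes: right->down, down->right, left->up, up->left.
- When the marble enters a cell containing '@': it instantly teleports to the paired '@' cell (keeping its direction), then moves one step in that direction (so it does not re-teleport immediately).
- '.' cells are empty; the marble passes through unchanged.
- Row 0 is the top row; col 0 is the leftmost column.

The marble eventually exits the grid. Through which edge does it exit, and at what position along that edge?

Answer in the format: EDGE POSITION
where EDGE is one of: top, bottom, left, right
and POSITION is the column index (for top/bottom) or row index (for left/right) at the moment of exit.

Step 1: enter (1,8), '.' pass, move left to (1,7)
Step 2: enter (1,7), '.' pass, move left to (1,6)
Step 3: enter (1,6), '.' pass, move left to (1,5)
Step 4: enter (1,5), '.' pass, move left to (1,4)
Step 5: enter (1,4), '.' pass, move left to (1,3)
Step 6: enter (1,3), '.' pass, move left to (1,2)
Step 7: enter (1,2), '.' pass, move left to (1,1)
Step 8: enter (1,1), '.' pass, move left to (1,0)
Step 9: enter (1,0), '.' pass, move left to (1,-1)
Step 10: at (1,-1) — EXIT via left edge, pos 1

Answer: left 1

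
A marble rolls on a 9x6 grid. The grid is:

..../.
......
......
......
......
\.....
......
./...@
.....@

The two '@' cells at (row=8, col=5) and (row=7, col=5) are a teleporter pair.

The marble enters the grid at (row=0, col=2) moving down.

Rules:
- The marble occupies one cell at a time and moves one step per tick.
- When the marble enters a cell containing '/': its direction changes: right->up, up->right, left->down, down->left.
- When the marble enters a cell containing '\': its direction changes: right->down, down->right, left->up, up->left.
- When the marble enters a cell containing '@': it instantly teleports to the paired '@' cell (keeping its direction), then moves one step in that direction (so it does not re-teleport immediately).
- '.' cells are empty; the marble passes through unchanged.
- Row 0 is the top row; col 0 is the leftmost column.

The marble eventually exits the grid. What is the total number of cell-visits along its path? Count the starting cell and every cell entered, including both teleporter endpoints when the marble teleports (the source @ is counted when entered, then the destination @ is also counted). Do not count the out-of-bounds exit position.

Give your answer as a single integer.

Answer: 9

Derivation:
Step 1: enter (0,2), '.' pass, move down to (1,2)
Step 2: enter (1,2), '.' pass, move down to (2,2)
Step 3: enter (2,2), '.' pass, move down to (3,2)
Step 4: enter (3,2), '.' pass, move down to (4,2)
Step 5: enter (4,2), '.' pass, move down to (5,2)
Step 6: enter (5,2), '.' pass, move down to (6,2)
Step 7: enter (6,2), '.' pass, move down to (7,2)
Step 8: enter (7,2), '.' pass, move down to (8,2)
Step 9: enter (8,2), '.' pass, move down to (9,2)
Step 10: at (9,2) — EXIT via bottom edge, pos 2
Path length (cell visits): 9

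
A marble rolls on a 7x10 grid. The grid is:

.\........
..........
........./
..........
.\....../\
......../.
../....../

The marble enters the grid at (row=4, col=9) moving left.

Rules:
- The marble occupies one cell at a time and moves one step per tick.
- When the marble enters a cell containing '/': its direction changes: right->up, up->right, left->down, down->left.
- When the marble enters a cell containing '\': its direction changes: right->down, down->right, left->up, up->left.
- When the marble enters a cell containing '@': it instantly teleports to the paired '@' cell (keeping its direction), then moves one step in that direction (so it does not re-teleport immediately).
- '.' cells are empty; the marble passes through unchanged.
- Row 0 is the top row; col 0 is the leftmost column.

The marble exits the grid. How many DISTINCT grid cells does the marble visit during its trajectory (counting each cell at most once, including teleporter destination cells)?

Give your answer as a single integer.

Step 1: enter (4,9), '\' deflects left->up, move up to (3,9)
Step 2: enter (3,9), '.' pass, move up to (2,9)
Step 3: enter (2,9), '/' deflects up->right, move right to (2,10)
Step 4: at (2,10) — EXIT via right edge, pos 2
Distinct cells visited: 3 (path length 3)

Answer: 3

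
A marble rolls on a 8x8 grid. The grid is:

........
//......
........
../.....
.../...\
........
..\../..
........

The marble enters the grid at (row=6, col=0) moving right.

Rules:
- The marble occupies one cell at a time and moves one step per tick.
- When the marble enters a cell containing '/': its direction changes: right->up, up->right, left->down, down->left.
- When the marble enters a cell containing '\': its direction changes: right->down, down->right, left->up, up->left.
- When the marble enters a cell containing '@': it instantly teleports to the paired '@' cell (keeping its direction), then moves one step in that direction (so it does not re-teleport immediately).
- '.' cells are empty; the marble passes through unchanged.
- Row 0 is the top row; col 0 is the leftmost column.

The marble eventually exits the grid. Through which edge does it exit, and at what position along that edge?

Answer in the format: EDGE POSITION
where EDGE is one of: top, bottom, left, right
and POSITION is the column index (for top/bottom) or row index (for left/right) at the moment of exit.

Step 1: enter (6,0), '.' pass, move right to (6,1)
Step 2: enter (6,1), '.' pass, move right to (6,2)
Step 3: enter (6,2), '\' deflects right->down, move down to (7,2)
Step 4: enter (7,2), '.' pass, move down to (8,2)
Step 5: at (8,2) — EXIT via bottom edge, pos 2

Answer: bottom 2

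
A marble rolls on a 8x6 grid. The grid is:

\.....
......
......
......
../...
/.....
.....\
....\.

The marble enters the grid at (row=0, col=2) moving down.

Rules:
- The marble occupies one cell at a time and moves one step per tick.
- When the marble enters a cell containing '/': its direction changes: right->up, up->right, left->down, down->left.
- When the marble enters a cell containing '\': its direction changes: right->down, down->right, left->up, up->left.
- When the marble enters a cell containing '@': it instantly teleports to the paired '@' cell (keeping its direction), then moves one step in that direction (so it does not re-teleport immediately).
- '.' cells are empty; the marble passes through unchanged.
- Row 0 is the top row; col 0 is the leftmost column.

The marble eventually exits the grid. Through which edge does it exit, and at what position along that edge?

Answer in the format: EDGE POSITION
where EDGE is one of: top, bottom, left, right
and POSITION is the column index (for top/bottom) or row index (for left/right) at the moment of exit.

Step 1: enter (0,2), '.' pass, move down to (1,2)
Step 2: enter (1,2), '.' pass, move down to (2,2)
Step 3: enter (2,2), '.' pass, move down to (3,2)
Step 4: enter (3,2), '.' pass, move down to (4,2)
Step 5: enter (4,2), '/' deflects down->left, move left to (4,1)
Step 6: enter (4,1), '.' pass, move left to (4,0)
Step 7: enter (4,0), '.' pass, move left to (4,-1)
Step 8: at (4,-1) — EXIT via left edge, pos 4

Answer: left 4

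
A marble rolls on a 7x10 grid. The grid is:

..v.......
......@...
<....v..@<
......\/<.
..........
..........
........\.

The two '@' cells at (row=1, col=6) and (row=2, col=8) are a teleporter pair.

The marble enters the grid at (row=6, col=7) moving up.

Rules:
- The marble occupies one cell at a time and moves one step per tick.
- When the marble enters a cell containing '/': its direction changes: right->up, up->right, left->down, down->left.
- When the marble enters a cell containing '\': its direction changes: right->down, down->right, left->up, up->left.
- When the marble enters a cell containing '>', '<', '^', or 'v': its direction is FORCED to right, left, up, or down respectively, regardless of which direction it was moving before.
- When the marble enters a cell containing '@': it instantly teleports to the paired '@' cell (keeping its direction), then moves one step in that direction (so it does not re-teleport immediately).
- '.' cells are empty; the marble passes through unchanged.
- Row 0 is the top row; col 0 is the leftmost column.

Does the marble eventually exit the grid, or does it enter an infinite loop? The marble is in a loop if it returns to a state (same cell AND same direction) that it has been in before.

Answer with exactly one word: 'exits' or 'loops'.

Step 1: enter (6,7), '.' pass, move up to (5,7)
Step 2: enter (5,7), '.' pass, move up to (4,7)
Step 3: enter (4,7), '.' pass, move up to (3,7)
Step 4: enter (3,7), '/' deflects up->right, move right to (3,8)
Step 5: enter (3,8), '<' forces right->left, move left to (3,7)
Step 6: enter (3,7), '/' deflects left->down, move down to (4,7)
Step 7: enter (4,7), '.' pass, move down to (5,7)
Step 8: enter (5,7), '.' pass, move down to (6,7)
Step 9: enter (6,7), '.' pass, move down to (7,7)
Step 10: at (7,7) — EXIT via bottom edge, pos 7

Answer: exits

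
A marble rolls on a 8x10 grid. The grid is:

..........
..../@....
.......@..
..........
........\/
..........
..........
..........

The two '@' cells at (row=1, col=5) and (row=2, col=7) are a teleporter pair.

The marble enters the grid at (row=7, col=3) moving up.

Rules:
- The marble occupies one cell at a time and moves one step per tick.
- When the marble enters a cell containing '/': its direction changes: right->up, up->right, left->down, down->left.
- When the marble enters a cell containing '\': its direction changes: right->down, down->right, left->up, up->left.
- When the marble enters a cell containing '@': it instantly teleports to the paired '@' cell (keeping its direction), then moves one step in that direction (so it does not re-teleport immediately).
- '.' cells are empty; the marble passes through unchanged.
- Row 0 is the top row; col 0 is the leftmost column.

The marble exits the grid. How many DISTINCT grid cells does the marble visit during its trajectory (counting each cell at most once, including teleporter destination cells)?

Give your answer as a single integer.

Step 1: enter (7,3), '.' pass, move up to (6,3)
Step 2: enter (6,3), '.' pass, move up to (5,3)
Step 3: enter (5,3), '.' pass, move up to (4,3)
Step 4: enter (4,3), '.' pass, move up to (3,3)
Step 5: enter (3,3), '.' pass, move up to (2,3)
Step 6: enter (2,3), '.' pass, move up to (1,3)
Step 7: enter (1,3), '.' pass, move up to (0,3)
Step 8: enter (0,3), '.' pass, move up to (-1,3)
Step 9: at (-1,3) — EXIT via top edge, pos 3
Distinct cells visited: 8 (path length 8)

Answer: 8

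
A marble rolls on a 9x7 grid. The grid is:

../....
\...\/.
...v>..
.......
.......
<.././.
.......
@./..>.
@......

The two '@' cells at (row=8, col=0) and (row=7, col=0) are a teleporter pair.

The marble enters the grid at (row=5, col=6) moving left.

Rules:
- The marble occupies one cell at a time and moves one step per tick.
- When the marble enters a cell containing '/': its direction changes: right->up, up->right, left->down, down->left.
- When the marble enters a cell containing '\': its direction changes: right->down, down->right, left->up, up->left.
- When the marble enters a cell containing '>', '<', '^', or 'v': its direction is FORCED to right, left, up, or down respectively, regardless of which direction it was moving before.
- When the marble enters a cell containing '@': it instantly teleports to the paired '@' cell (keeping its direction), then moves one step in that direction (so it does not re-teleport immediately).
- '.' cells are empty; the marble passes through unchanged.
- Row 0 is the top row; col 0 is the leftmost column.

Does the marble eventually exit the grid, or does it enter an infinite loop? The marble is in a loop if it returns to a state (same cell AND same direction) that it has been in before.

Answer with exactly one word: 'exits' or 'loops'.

Step 1: enter (5,6), '.' pass, move left to (5,5)
Step 2: enter (5,5), '/' deflects left->down, move down to (6,5)
Step 3: enter (6,5), '.' pass, move down to (7,5)
Step 4: enter (7,5), '>' forces down->right, move right to (7,6)
Step 5: enter (7,6), '.' pass, move right to (7,7)
Step 6: at (7,7) — EXIT via right edge, pos 7

Answer: exits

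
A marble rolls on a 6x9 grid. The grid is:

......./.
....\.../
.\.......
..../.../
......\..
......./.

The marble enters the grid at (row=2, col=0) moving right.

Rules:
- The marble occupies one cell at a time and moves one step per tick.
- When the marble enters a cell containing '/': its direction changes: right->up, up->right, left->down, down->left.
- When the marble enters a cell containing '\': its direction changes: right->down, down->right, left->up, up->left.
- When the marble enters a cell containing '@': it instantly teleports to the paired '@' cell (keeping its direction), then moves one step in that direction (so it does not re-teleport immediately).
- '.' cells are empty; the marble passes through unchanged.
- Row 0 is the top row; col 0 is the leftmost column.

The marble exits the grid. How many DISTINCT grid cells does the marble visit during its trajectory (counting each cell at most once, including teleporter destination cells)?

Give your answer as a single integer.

Answer: 5

Derivation:
Step 1: enter (2,0), '.' pass, move right to (2,1)
Step 2: enter (2,1), '\' deflects right->down, move down to (3,1)
Step 3: enter (3,1), '.' pass, move down to (4,1)
Step 4: enter (4,1), '.' pass, move down to (5,1)
Step 5: enter (5,1), '.' pass, move down to (6,1)
Step 6: at (6,1) — EXIT via bottom edge, pos 1
Distinct cells visited: 5 (path length 5)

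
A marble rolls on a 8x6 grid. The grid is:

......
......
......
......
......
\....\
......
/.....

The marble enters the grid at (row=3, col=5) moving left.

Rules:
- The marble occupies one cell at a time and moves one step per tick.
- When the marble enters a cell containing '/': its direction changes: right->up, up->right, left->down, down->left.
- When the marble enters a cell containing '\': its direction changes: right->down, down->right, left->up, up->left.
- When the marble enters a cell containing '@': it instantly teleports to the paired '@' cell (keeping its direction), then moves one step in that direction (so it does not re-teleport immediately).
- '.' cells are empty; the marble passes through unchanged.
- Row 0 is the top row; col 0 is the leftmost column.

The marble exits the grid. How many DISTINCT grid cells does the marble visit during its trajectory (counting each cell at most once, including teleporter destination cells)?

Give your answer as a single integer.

Answer: 6

Derivation:
Step 1: enter (3,5), '.' pass, move left to (3,4)
Step 2: enter (3,4), '.' pass, move left to (3,3)
Step 3: enter (3,3), '.' pass, move left to (3,2)
Step 4: enter (3,2), '.' pass, move left to (3,1)
Step 5: enter (3,1), '.' pass, move left to (3,0)
Step 6: enter (3,0), '.' pass, move left to (3,-1)
Step 7: at (3,-1) — EXIT via left edge, pos 3
Distinct cells visited: 6 (path length 6)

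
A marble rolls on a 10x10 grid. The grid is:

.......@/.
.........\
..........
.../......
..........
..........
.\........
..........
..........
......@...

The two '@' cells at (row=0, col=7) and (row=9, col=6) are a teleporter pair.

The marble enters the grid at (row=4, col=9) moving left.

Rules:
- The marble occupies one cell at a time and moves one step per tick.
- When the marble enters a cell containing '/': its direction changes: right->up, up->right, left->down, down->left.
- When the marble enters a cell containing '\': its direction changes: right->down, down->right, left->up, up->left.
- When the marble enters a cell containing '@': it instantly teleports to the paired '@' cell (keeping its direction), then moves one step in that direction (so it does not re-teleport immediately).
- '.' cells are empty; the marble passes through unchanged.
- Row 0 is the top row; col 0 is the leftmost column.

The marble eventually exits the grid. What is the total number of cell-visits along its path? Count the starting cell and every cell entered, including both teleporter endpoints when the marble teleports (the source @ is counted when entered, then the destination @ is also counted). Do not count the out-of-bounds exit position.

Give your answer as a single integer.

Step 1: enter (4,9), '.' pass, move left to (4,8)
Step 2: enter (4,8), '.' pass, move left to (4,7)
Step 3: enter (4,7), '.' pass, move left to (4,6)
Step 4: enter (4,6), '.' pass, move left to (4,5)
Step 5: enter (4,5), '.' pass, move left to (4,4)
Step 6: enter (4,4), '.' pass, move left to (4,3)
Step 7: enter (4,3), '.' pass, move left to (4,2)
Step 8: enter (4,2), '.' pass, move left to (4,1)
Step 9: enter (4,1), '.' pass, move left to (4,0)
Step 10: enter (4,0), '.' pass, move left to (4,-1)
Step 11: at (4,-1) — EXIT via left edge, pos 4
Path length (cell visits): 10

Answer: 10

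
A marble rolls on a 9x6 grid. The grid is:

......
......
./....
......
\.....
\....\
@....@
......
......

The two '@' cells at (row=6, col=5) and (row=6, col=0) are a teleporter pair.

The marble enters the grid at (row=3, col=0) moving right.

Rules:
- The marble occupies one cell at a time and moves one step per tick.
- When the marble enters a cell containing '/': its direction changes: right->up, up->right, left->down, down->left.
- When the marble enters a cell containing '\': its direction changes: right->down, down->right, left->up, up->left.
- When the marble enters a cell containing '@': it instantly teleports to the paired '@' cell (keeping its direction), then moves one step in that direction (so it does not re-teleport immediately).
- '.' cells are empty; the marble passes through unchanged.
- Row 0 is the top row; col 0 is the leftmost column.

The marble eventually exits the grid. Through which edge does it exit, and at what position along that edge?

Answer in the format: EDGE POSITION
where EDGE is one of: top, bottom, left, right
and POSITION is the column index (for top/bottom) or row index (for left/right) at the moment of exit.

Answer: right 3

Derivation:
Step 1: enter (3,0), '.' pass, move right to (3,1)
Step 2: enter (3,1), '.' pass, move right to (3,2)
Step 3: enter (3,2), '.' pass, move right to (3,3)
Step 4: enter (3,3), '.' pass, move right to (3,4)
Step 5: enter (3,4), '.' pass, move right to (3,5)
Step 6: enter (3,5), '.' pass, move right to (3,6)
Step 7: at (3,6) — EXIT via right edge, pos 3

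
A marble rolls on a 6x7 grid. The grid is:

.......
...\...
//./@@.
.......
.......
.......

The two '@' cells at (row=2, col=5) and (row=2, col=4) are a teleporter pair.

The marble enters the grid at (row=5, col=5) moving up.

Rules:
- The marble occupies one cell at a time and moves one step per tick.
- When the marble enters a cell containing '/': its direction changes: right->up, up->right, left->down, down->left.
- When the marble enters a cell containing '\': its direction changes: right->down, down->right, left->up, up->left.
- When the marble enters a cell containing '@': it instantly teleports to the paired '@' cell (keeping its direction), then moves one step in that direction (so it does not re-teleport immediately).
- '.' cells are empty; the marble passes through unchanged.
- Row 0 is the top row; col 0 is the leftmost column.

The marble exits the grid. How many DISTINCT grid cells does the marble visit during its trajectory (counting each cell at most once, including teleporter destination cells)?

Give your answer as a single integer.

Answer: 7

Derivation:
Step 1: enter (5,5), '.' pass, move up to (4,5)
Step 2: enter (4,5), '.' pass, move up to (3,5)
Step 3: enter (3,5), '.' pass, move up to (2,5)
Step 4: enter (2,5), '@' teleport (2,5)->(2,4), also enter (2,4), move up to (1,4)
Step 5: enter (1,4), '.' pass, move up to (0,4)
Step 6: enter (0,4), '.' pass, move up to (-1,4)
Step 7: at (-1,4) — EXIT via top edge, pos 4
Distinct cells visited: 7 (path length 7)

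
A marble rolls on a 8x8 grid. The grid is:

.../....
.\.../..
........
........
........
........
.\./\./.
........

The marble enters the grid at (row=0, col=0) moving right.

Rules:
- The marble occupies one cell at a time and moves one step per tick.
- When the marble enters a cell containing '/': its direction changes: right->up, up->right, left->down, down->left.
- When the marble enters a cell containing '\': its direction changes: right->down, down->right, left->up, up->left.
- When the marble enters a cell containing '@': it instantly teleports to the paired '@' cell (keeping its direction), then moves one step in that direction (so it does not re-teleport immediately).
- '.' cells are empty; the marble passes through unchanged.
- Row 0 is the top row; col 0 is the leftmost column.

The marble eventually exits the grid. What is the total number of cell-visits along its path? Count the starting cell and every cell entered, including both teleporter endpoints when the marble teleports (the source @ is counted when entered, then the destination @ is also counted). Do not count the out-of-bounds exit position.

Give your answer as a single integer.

Answer: 4

Derivation:
Step 1: enter (0,0), '.' pass, move right to (0,1)
Step 2: enter (0,1), '.' pass, move right to (0,2)
Step 3: enter (0,2), '.' pass, move right to (0,3)
Step 4: enter (0,3), '/' deflects right->up, move up to (-1,3)
Step 5: at (-1,3) — EXIT via top edge, pos 3
Path length (cell visits): 4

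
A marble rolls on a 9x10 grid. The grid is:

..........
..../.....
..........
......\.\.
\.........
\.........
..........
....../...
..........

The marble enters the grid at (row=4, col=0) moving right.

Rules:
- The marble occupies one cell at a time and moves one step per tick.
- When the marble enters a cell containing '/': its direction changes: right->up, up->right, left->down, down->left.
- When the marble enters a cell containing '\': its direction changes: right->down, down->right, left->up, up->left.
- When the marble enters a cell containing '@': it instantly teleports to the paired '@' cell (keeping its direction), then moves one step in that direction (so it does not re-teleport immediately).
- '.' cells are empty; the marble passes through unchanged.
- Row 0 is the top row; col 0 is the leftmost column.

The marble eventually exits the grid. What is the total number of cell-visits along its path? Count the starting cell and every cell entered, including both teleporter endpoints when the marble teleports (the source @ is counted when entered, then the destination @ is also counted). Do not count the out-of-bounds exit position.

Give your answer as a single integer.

Step 1: enter (4,0), '\' deflects right->down, move down to (5,0)
Step 2: enter (5,0), '\' deflects down->right, move right to (5,1)
Step 3: enter (5,1), '.' pass, move right to (5,2)
Step 4: enter (5,2), '.' pass, move right to (5,3)
Step 5: enter (5,3), '.' pass, move right to (5,4)
Step 6: enter (5,4), '.' pass, move right to (5,5)
Step 7: enter (5,5), '.' pass, move right to (5,6)
Step 8: enter (5,6), '.' pass, move right to (5,7)
Step 9: enter (5,7), '.' pass, move right to (5,8)
Step 10: enter (5,8), '.' pass, move right to (5,9)
Step 11: enter (5,9), '.' pass, move right to (5,10)
Step 12: at (5,10) — EXIT via right edge, pos 5
Path length (cell visits): 11

Answer: 11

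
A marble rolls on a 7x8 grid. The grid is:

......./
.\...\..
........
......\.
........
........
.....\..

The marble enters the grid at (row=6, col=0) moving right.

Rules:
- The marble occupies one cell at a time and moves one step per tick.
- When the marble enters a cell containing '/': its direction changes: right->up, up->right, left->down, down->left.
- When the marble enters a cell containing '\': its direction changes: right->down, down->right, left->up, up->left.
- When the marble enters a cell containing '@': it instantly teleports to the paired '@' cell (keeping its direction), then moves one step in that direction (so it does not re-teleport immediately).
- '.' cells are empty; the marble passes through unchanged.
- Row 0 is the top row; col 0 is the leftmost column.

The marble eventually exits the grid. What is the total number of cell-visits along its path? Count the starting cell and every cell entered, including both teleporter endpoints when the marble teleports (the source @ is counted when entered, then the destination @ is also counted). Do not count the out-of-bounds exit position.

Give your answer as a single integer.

Step 1: enter (6,0), '.' pass, move right to (6,1)
Step 2: enter (6,1), '.' pass, move right to (6,2)
Step 3: enter (6,2), '.' pass, move right to (6,3)
Step 4: enter (6,3), '.' pass, move right to (6,4)
Step 5: enter (6,4), '.' pass, move right to (6,5)
Step 6: enter (6,5), '\' deflects right->down, move down to (7,5)
Step 7: at (7,5) — EXIT via bottom edge, pos 5
Path length (cell visits): 6

Answer: 6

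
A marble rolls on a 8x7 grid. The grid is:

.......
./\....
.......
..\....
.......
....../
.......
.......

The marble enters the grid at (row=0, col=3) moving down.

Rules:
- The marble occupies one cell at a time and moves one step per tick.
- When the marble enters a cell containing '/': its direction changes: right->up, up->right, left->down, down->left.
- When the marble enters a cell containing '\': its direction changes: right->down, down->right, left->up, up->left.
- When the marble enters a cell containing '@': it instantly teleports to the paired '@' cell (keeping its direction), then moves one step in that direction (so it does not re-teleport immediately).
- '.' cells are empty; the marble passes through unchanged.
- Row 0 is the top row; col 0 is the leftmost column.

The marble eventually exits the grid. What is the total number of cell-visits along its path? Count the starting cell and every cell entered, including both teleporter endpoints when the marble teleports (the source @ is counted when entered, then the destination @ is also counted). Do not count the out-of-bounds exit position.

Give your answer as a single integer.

Step 1: enter (0,3), '.' pass, move down to (1,3)
Step 2: enter (1,3), '.' pass, move down to (2,3)
Step 3: enter (2,3), '.' pass, move down to (3,3)
Step 4: enter (3,3), '.' pass, move down to (4,3)
Step 5: enter (4,3), '.' pass, move down to (5,3)
Step 6: enter (5,3), '.' pass, move down to (6,3)
Step 7: enter (6,3), '.' pass, move down to (7,3)
Step 8: enter (7,3), '.' pass, move down to (8,3)
Step 9: at (8,3) — EXIT via bottom edge, pos 3
Path length (cell visits): 8

Answer: 8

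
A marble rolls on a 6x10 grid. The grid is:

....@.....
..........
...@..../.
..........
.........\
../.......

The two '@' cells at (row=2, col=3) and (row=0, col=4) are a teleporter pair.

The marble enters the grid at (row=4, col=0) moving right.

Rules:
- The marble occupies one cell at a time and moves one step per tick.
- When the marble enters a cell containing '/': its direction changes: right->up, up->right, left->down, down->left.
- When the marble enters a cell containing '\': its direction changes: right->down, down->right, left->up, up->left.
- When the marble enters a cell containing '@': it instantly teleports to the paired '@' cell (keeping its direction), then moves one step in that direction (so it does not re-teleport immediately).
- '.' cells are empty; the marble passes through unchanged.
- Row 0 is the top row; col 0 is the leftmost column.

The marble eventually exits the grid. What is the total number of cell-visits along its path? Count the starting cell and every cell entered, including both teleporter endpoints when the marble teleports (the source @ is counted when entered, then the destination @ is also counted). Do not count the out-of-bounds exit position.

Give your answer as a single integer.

Answer: 11

Derivation:
Step 1: enter (4,0), '.' pass, move right to (4,1)
Step 2: enter (4,1), '.' pass, move right to (4,2)
Step 3: enter (4,2), '.' pass, move right to (4,3)
Step 4: enter (4,3), '.' pass, move right to (4,4)
Step 5: enter (4,4), '.' pass, move right to (4,5)
Step 6: enter (4,5), '.' pass, move right to (4,6)
Step 7: enter (4,6), '.' pass, move right to (4,7)
Step 8: enter (4,7), '.' pass, move right to (4,8)
Step 9: enter (4,8), '.' pass, move right to (4,9)
Step 10: enter (4,9), '\' deflects right->down, move down to (5,9)
Step 11: enter (5,9), '.' pass, move down to (6,9)
Step 12: at (6,9) — EXIT via bottom edge, pos 9
Path length (cell visits): 11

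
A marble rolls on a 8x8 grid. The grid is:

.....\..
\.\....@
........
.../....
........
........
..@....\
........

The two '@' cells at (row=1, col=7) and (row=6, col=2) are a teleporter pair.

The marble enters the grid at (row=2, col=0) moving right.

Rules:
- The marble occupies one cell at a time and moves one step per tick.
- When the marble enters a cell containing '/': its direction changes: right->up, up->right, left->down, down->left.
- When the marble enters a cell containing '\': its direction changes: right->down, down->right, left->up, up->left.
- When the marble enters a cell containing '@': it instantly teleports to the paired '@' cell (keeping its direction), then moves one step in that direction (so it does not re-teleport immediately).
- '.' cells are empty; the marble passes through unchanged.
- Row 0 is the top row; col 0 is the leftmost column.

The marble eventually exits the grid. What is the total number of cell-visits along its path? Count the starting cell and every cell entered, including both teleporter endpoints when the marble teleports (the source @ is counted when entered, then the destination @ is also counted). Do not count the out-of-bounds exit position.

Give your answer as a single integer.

Answer: 8

Derivation:
Step 1: enter (2,0), '.' pass, move right to (2,1)
Step 2: enter (2,1), '.' pass, move right to (2,2)
Step 3: enter (2,2), '.' pass, move right to (2,3)
Step 4: enter (2,3), '.' pass, move right to (2,4)
Step 5: enter (2,4), '.' pass, move right to (2,5)
Step 6: enter (2,5), '.' pass, move right to (2,6)
Step 7: enter (2,6), '.' pass, move right to (2,7)
Step 8: enter (2,7), '.' pass, move right to (2,8)
Step 9: at (2,8) — EXIT via right edge, pos 2
Path length (cell visits): 8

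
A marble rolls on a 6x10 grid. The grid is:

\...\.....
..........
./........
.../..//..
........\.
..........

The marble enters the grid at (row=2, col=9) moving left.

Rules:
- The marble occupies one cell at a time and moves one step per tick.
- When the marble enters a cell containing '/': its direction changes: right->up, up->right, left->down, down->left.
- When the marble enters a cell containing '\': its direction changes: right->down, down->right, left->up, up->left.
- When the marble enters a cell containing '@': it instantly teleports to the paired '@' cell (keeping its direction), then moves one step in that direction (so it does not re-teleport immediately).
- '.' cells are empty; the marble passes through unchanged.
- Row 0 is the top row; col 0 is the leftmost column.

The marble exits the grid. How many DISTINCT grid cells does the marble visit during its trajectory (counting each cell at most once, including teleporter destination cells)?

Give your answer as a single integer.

Answer: 12

Derivation:
Step 1: enter (2,9), '.' pass, move left to (2,8)
Step 2: enter (2,8), '.' pass, move left to (2,7)
Step 3: enter (2,7), '.' pass, move left to (2,6)
Step 4: enter (2,6), '.' pass, move left to (2,5)
Step 5: enter (2,5), '.' pass, move left to (2,4)
Step 6: enter (2,4), '.' pass, move left to (2,3)
Step 7: enter (2,3), '.' pass, move left to (2,2)
Step 8: enter (2,2), '.' pass, move left to (2,1)
Step 9: enter (2,1), '/' deflects left->down, move down to (3,1)
Step 10: enter (3,1), '.' pass, move down to (4,1)
Step 11: enter (4,1), '.' pass, move down to (5,1)
Step 12: enter (5,1), '.' pass, move down to (6,1)
Step 13: at (6,1) — EXIT via bottom edge, pos 1
Distinct cells visited: 12 (path length 12)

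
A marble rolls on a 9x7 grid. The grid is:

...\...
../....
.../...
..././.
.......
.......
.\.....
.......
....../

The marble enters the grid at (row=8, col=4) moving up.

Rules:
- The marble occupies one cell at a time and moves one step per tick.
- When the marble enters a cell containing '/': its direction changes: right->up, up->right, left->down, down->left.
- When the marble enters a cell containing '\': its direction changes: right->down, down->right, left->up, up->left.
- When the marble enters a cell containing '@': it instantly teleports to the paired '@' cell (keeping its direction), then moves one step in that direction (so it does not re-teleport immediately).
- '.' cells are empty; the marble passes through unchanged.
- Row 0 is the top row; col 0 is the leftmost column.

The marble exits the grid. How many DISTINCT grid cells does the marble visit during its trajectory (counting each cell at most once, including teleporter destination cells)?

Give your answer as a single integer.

Step 1: enter (8,4), '.' pass, move up to (7,4)
Step 2: enter (7,4), '.' pass, move up to (6,4)
Step 3: enter (6,4), '.' pass, move up to (5,4)
Step 4: enter (5,4), '.' pass, move up to (4,4)
Step 5: enter (4,4), '.' pass, move up to (3,4)
Step 6: enter (3,4), '.' pass, move up to (2,4)
Step 7: enter (2,4), '.' pass, move up to (1,4)
Step 8: enter (1,4), '.' pass, move up to (0,4)
Step 9: enter (0,4), '.' pass, move up to (-1,4)
Step 10: at (-1,4) — EXIT via top edge, pos 4
Distinct cells visited: 9 (path length 9)

Answer: 9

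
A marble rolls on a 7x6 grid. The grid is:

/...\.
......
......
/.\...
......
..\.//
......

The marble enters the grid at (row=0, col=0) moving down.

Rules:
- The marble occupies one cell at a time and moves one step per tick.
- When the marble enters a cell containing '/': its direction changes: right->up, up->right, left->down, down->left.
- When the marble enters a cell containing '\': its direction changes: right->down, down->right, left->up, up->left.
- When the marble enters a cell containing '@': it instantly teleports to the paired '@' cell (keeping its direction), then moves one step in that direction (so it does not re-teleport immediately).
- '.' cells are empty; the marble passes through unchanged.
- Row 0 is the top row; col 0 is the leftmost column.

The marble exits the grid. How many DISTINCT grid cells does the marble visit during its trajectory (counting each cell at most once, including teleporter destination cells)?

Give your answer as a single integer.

Step 1: enter (0,0), '/' deflects down->left, move left to (0,-1)
Step 2: at (0,-1) — EXIT via left edge, pos 0
Distinct cells visited: 1 (path length 1)

Answer: 1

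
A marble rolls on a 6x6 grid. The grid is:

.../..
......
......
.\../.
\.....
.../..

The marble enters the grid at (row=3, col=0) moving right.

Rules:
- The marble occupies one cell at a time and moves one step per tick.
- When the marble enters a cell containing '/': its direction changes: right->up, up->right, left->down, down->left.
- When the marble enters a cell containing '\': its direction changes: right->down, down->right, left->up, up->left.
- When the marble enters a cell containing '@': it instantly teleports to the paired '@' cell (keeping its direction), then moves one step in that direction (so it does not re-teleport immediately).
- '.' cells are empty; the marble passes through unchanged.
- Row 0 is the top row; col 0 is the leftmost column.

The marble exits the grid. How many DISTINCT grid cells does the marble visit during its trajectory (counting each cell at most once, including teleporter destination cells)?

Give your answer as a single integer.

Step 1: enter (3,0), '.' pass, move right to (3,1)
Step 2: enter (3,1), '\' deflects right->down, move down to (4,1)
Step 3: enter (4,1), '.' pass, move down to (5,1)
Step 4: enter (5,1), '.' pass, move down to (6,1)
Step 5: at (6,1) — EXIT via bottom edge, pos 1
Distinct cells visited: 4 (path length 4)

Answer: 4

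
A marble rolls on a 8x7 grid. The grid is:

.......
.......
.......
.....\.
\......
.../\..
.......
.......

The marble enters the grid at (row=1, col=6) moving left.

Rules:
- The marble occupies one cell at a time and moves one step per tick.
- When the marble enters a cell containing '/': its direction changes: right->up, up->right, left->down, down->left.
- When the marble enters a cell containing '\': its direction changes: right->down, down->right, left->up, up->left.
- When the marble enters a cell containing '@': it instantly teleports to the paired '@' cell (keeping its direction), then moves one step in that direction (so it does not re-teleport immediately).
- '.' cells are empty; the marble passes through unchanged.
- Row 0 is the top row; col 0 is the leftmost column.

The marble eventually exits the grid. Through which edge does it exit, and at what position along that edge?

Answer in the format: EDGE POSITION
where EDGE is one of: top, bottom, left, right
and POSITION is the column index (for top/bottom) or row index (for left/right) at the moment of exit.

Answer: left 1

Derivation:
Step 1: enter (1,6), '.' pass, move left to (1,5)
Step 2: enter (1,5), '.' pass, move left to (1,4)
Step 3: enter (1,4), '.' pass, move left to (1,3)
Step 4: enter (1,3), '.' pass, move left to (1,2)
Step 5: enter (1,2), '.' pass, move left to (1,1)
Step 6: enter (1,1), '.' pass, move left to (1,0)
Step 7: enter (1,0), '.' pass, move left to (1,-1)
Step 8: at (1,-1) — EXIT via left edge, pos 1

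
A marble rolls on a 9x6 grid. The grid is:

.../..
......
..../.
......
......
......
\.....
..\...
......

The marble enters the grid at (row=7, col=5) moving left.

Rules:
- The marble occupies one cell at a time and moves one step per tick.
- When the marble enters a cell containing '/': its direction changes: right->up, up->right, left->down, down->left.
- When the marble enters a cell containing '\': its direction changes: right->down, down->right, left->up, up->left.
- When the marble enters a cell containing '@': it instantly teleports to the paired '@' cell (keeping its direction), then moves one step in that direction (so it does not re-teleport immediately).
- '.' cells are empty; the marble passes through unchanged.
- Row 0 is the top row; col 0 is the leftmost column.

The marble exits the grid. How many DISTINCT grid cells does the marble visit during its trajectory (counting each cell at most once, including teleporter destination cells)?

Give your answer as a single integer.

Step 1: enter (7,5), '.' pass, move left to (7,4)
Step 2: enter (7,4), '.' pass, move left to (7,3)
Step 3: enter (7,3), '.' pass, move left to (7,2)
Step 4: enter (7,2), '\' deflects left->up, move up to (6,2)
Step 5: enter (6,2), '.' pass, move up to (5,2)
Step 6: enter (5,2), '.' pass, move up to (4,2)
Step 7: enter (4,2), '.' pass, move up to (3,2)
Step 8: enter (3,2), '.' pass, move up to (2,2)
Step 9: enter (2,2), '.' pass, move up to (1,2)
Step 10: enter (1,2), '.' pass, move up to (0,2)
Step 11: enter (0,2), '.' pass, move up to (-1,2)
Step 12: at (-1,2) — EXIT via top edge, pos 2
Distinct cells visited: 11 (path length 11)

Answer: 11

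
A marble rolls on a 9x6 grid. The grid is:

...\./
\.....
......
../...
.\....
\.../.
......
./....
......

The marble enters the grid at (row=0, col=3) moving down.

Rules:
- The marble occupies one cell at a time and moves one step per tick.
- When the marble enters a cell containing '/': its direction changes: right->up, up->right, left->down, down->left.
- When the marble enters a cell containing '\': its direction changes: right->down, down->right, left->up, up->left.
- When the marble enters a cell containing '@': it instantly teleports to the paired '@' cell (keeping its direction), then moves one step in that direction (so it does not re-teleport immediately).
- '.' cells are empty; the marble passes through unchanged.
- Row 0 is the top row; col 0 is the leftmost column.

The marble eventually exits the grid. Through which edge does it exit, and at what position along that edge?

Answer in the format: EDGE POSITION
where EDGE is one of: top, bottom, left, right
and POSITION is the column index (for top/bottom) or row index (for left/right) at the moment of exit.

Step 1: enter (0,3), '\' deflects down->right, move right to (0,4)
Step 2: enter (0,4), '.' pass, move right to (0,5)
Step 3: enter (0,5), '/' deflects right->up, move up to (-1,5)
Step 4: at (-1,5) — EXIT via top edge, pos 5

Answer: top 5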